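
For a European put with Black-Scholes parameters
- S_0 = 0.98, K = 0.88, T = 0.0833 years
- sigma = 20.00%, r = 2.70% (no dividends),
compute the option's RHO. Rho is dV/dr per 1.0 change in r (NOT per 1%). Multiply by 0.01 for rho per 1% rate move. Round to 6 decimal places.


d1 = 1.9324158313; d2 = 1.8746923526
phi(d1) = 0.0616640605; exp(-qT) = 1.0000000000; exp(-rT) = 0.9977534273
N(-d2) = 0.0304175298
Rho = -K*T*exp(-rT)*N(-d2) = -0.8800 * 0.0833 * 0.9977534273 * 0.0304175298 = -0.002225

Answer: Rho = -0.002225


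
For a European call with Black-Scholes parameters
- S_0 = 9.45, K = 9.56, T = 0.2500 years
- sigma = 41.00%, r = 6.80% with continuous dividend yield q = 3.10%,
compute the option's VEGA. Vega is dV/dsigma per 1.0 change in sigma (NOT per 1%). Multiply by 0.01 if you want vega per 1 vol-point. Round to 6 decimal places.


Answer: Vega = 1.862693

Derivation:
d1 = 0.0911683631; d2 = -0.1138316369
phi(d1) = 0.3972877823; exp(-qT) = 0.9922799538; exp(-rT) = 0.9831436846
Vega = S * exp(-qT) * phi(d1) * sqrt(T) = 9.4500 * 0.9922799538 * 0.3972877823 * 0.5000000000 = 1.862693


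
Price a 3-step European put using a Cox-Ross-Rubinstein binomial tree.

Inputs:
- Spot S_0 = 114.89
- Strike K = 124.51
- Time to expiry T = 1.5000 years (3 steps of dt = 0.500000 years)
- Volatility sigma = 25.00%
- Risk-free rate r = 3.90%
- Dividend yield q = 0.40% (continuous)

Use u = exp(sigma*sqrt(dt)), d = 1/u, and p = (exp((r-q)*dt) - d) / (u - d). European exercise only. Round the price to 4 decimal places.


dt = T/N = 0.500000
u = exp(sigma*sqrt(dt)) = 1.193365; d = 1/u = 0.837967
p = (exp((r-q)*dt) - d) / (u - d) = 0.505595
Discount per step: exp(-r*dt) = 0.980689
Stock lattice S(k, i) with i counting down-moves:
  k=0: S(0,0) = 114.8900
  k=1: S(1,0) = 137.1057; S(1,1) = 96.2740
  k=2: S(2,0) = 163.6170; S(2,1) = 114.8900; S(2,2) = 80.6744
  k=3: S(3,0) = 195.2548; S(3,1) = 137.1057; S(3,2) = 96.2740; S(3,3) = 67.6025
Terminal payoffs V(N, i) = max(K - S_T, 0):
  V(3,0) = 0.000000; V(3,1) = 0.000000; V(3,2) = 28.235985; V(3,3) = 56.907493
Backward induction: V(k, i) = exp(-r*dt) * [p * V(k+1, i) + (1-p) * V(k+1, i+1)].
  V(2,0) = exp(-r*dt) * [p*0.000000 + (1-p)*0.000000] = 0.000000
  V(2,1) = exp(-r*dt) * [p*0.000000 + (1-p)*28.235985] = 13.690441
  V(2,2) = exp(-r*dt) * [p*28.235985 + (1-p)*56.907493] = 41.592325
  V(1,0) = exp(-r*dt) * [p*0.000000 + (1-p)*13.690441] = 6.637919
  V(1,1) = exp(-r*dt) * [p*13.690441 + (1-p)*41.592325] = 26.954513
  V(0,0) = exp(-r*dt) * [p*6.637919 + (1-p)*26.954513] = 16.360396

Answer: Price = V(0,0) = 16.3604


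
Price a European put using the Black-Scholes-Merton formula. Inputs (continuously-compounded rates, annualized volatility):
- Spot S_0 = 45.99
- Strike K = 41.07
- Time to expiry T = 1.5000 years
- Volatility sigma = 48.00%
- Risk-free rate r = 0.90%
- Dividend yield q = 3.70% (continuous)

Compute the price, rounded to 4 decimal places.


d1 = (ln(S/K) + (r - q + 0.5*sigma^2) * T) / (sigma * sqrt(T)) = 0.41496066
d2 = d1 - sigma * sqrt(T) = -0.17291687
exp(-rT) = 0.98659072; exp(-qT) = 0.94601202
P = K * exp(-rT) * N(-d2) - S_0 * exp(-qT) * N(-d1)
N(-d1) = 0.33908535; N(-d2) = 0.56864162
P = 41.0700 * 0.98659072 * 0.56864162 - 45.9900 * 0.94601202 * 0.33908535 = 8.2883

Answer: Price = 8.2883


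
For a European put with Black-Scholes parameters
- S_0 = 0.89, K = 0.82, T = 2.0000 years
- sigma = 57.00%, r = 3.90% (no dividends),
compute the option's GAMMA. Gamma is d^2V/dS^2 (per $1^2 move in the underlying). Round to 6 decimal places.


Answer: Gamma = 0.464070

Derivation:
d1 = 0.6014341665; d2 = -0.2046675640
phi(d1) = 0.3329376441; exp(-qT) = 1.0000000000; exp(-rT) = 0.9249644265
Gamma = exp(-qT) * phi(d1) / (S * sigma * sqrt(T)) = 1.0000000000 * 0.3329376441 / (0.8900 * 0.5700 * 1.4142135624) = 0.464070


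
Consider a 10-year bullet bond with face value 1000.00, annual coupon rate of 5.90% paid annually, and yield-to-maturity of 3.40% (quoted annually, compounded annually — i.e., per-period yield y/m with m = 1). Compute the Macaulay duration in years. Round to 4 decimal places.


Coupon per period c = face * coupon_rate / m = 59.000000
Periods per year m = 1; per-period yield y/m = 0.034000
Number of cashflows N = 10
Cashflows (t years, CF_t, discount factor 1/(1+y/m)^(m*t), PV):
  t = 1.0000: CF_t = 59.000000, DF = 0.967118, PV = 57.059961
  t = 2.0000: CF_t = 59.000000, DF = 0.935317, PV = 55.183715
  t = 3.0000: CF_t = 59.000000, DF = 0.904562, PV = 53.369163
  t = 4.0000: CF_t = 59.000000, DF = 0.874818, PV = 51.614278
  t = 5.0000: CF_t = 59.000000, DF = 0.846052, PV = 49.917097
  t = 6.0000: CF_t = 59.000000, DF = 0.818233, PV = 48.275722
  t = 7.0000: CF_t = 59.000000, DF = 0.791327, PV = 46.688319
  t = 8.0000: CF_t = 59.000000, DF = 0.765307, PV = 45.153113
  t = 9.0000: CF_t = 59.000000, DF = 0.740142, PV = 43.668388
  t = 10.0000: CF_t = 1059.000000, DF = 0.715805, PV = 758.037294
Price P = sum_t PV_t = 1208.967051
Macaulay numerator sum_t t * PV_t:
  t * PV_t at t = 1.0000: 57.059961
  t * PV_t at t = 2.0000: 110.367430
  t * PV_t at t = 3.0000: 160.107490
  t * PV_t at t = 4.0000: 206.457112
  t * PV_t at t = 5.0000: 249.585484
  t * PV_t at t = 6.0000: 289.654333
  t * PV_t at t = 7.0000: 326.818235
  t * PV_t at t = 8.0000: 361.224908
  t * PV_t at t = 9.0000: 393.015494
  t * PV_t at t = 10.0000: 7580.372938
Macaulay duration D = (sum_t t * PV_t) / P = 9734.663385 / 1208.967051 = 8.052050

Answer: Macaulay duration = 8.0521 years


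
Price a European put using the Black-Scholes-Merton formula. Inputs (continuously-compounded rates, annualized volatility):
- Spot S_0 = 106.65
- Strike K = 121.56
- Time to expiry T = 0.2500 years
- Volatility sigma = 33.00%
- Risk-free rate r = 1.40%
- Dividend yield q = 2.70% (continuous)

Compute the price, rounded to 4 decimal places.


d1 = (ln(S/K) + (r - q + 0.5*sigma^2) * T) / (sigma * sqrt(T)) = -0.73026075
d2 = d1 - sigma * sqrt(T) = -0.89526075
exp(-rT) = 0.99650612; exp(-qT) = 0.99327273
P = K * exp(-rT) * N(-d2) - S_0 * exp(-qT) * N(-d1)
N(-d1) = 0.76738459; N(-d2) = 0.81467614
P = 121.5600 * 0.99650612 * 0.81467614 - 106.6500 * 0.99327273 * 0.76738459 = 17.3950

Answer: Price = 17.3950


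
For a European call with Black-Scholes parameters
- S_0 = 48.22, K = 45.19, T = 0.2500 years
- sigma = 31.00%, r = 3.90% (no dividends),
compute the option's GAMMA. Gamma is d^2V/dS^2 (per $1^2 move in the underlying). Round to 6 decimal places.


d1 = 0.5591003183; d2 = 0.4041003183
phi(d1) = 0.3412175201; exp(-qT) = 1.0000000000; exp(-rT) = 0.9902973771
Gamma = exp(-qT) * phi(d1) / (S * sigma * sqrt(T)) = 1.0000000000 * 0.3412175201 / (48.2200 * 0.3100 * 0.5000000000) = 0.045653

Answer: Gamma = 0.045653


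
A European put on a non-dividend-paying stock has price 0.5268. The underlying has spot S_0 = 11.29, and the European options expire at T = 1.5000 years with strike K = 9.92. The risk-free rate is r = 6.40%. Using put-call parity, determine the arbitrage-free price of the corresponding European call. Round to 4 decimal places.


Put-call parity: C - P = S_0 * exp(-qT) - K * exp(-rT).
S_0 * exp(-qT) = 11.2900 * 1.00000000 = 11.29000000
K * exp(-rT) = 9.9200 * 0.90846402 = 9.01196304
C = P + S*exp(-qT) - K*exp(-rT)
C = 0.5268 + 11.29000000 - 9.01196304 = 2.8048

Answer: Call price = 2.8048


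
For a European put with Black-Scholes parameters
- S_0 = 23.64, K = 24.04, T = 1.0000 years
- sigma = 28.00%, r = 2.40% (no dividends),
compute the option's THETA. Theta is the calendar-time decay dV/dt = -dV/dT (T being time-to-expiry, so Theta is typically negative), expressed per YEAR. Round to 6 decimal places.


d1 = 0.1657895817; d2 = -0.1142104183
phi(d1) = 0.3934970823; exp(-qT) = 1.0000000000; exp(-rT) = 0.9762857098
Theta = -S*exp(-qT)*phi(d1)*sigma/(2*sqrt(T)) + r*K*exp(-rT)*N(-d2) - q*S*exp(-qT)*N(-d1)
N(-d1) = 0.4341612726; N(-d2) = 0.5454645033; sqrt(T) = 1.0000000000
Term 1 = -23.6400 * 1.0000000000 * 0.3934970823 * 0.2800 / (2 * 1.0000000000) = -1.3023179436
Term 2 = 0.0240 * 24.0400 * 0.9762857098 * 0.5454645033 = 0.3072480471
Term 3 = 0 (no dividend yield, q = 0)
Theta = -1.3023179436 + (0.3072480471) + (0.0000000000) = -0.995070

Answer: Theta = -0.995070


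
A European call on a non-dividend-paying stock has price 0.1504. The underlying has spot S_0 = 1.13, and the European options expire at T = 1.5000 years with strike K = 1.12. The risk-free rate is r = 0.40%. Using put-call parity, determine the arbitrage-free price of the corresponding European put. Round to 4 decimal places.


Answer: Put price = 0.1337

Derivation:
Put-call parity: C - P = S_0 * exp(-qT) - K * exp(-rT).
S_0 * exp(-qT) = 1.1300 * 1.00000000 = 1.13000000
K * exp(-rT) = 1.1200 * 0.99401796 = 1.11330012
P = C - S*exp(-qT) + K*exp(-rT)
P = 0.1504 - 1.13000000 + 1.11330012 = 0.1337


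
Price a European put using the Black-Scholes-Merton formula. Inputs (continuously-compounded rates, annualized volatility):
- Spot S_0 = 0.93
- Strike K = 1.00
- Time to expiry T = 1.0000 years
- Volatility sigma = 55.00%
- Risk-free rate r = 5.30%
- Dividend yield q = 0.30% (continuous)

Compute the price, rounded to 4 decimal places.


Answer: Price = 0.2140

Derivation:
d1 = (ln(S/K) + (r - q + 0.5*sigma^2) * T) / (sigma * sqrt(T)) = 0.23396238
d2 = d1 - sigma * sqrt(T) = -0.31603762
exp(-rT) = 0.94838001; exp(-qT) = 0.99700450
P = K * exp(-rT) * N(-d2) - S_0 * exp(-qT) * N(-d1)
N(-d1) = 0.40750709; N(-d2) = 0.62401302
P = 1.0000 * 0.94838001 * 0.62401302 - 0.9300 * 0.99700450 * 0.40750709 = 0.2140


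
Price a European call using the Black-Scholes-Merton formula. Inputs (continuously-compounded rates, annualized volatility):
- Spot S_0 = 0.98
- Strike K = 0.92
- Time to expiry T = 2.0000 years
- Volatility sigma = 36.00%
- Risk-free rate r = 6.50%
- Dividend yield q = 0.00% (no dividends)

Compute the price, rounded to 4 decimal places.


d1 = (ln(S/K) + (r - q + 0.5*sigma^2) * T) / (sigma * sqrt(T)) = 0.63399764
d2 = d1 - sigma * sqrt(T) = 0.12488076
exp(-rT) = 0.87809543; exp(-qT) = 1.00000000
C = S_0 * exp(-qT) * N(d1) - K * exp(-rT) * N(d2)
N(d1) = 0.73695882; N(d2) = 0.54969102
C = 0.9800 * 1.00000000 * 0.73695882 - 0.9200 * 0.87809543 * 0.54969102 = 0.2782

Answer: Price = 0.2782


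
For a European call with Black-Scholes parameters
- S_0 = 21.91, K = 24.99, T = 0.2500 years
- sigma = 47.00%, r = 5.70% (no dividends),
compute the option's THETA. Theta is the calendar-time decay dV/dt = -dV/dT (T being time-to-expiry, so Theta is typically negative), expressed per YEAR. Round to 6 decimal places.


d1 = -0.3815748563; d2 = -0.6165748563
phi(d1) = 0.3709313705; exp(-qT) = 1.0000000000; exp(-rT) = 0.9858510507
Theta = -S*exp(-qT)*phi(d1)*sigma/(2*sqrt(T)) - r*K*exp(-rT)*N(d2) + q*S*exp(-qT)*N(d1)
N(d1) = 0.3513883686; N(d2) = 0.2687575916; sqrt(T) = 0.5000000000
Term 1 = -21.9100 * 1.0000000000 * 0.3709313705 * 0.4700 / (2 * 0.5000000000) = -3.8197399740
Term 2 = -0.0570 * 24.9900 * 0.9858510507 * 0.2687575916 = -0.3774097852
Term 3 = 0 (no dividend yield, q = 0)
Theta = -3.8197399740 + (-0.3774097852) + (0.0000000000) = -4.197150

Answer: Theta = -4.197150


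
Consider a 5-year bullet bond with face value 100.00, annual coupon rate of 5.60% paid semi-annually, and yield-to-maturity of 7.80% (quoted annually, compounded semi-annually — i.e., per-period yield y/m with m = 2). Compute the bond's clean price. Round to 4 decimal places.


Answer: Price = 91.0334

Derivation:
Coupon per period c = face * coupon_rate / m = 2.800000
Periods per year m = 2; per-period yield y/m = 0.039000
Number of cashflows N = 10
Cashflows (t years, CF_t, discount factor 1/(1+y/m)^(m*t), PV):
  t = 0.5000: CF_t = 2.800000, DF = 0.962464, PV = 2.694899
  t = 1.0000: CF_t = 2.800000, DF = 0.926337, PV = 2.593743
  t = 1.5000: CF_t = 2.800000, DF = 0.891566, PV = 2.496384
  t = 2.0000: CF_t = 2.800000, DF = 0.858100, PV = 2.402679
  t = 2.5000: CF_t = 2.800000, DF = 0.825890, PV = 2.312492
  t = 3.0000: CF_t = 2.800000, DF = 0.794889, PV = 2.225690
  t = 3.5000: CF_t = 2.800000, DF = 0.765052, PV = 2.142147
  t = 4.0000: CF_t = 2.800000, DF = 0.736335, PV = 2.061739
  t = 4.5000: CF_t = 2.800000, DF = 0.708696, PV = 1.984349
  t = 5.0000: CF_t = 102.800000, DF = 0.682094, PV = 70.119311
Price P = sum_t PV_t = 91.033434


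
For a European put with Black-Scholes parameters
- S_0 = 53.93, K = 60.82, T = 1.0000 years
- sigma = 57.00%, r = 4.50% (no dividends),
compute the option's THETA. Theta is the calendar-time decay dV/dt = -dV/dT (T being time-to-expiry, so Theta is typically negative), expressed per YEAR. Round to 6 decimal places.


d1 = 0.1530144335; d2 = -0.4169855665
phi(d1) = 0.3942992100; exp(-qT) = 1.0000000000; exp(-rT) = 0.9559974818
Theta = -S*exp(-qT)*phi(d1)*sigma/(2*sqrt(T)) + r*K*exp(-rT)*N(-d2) - q*S*exp(-qT)*N(-d1)
N(-d1) = 0.4391934465; N(-d2) = 0.6616555175; sqrt(T) = 1.0000000000
Term 1 = -53.9300 * 1.0000000000 * 0.3942992100 * 0.5700 / (2 * 1.0000000000) = -6.0603985727
Term 2 = 0.0450 * 60.8200 * 0.9559974818 * 0.6616555175 = 1.7312014863
Term 3 = 0 (no dividend yield, q = 0)
Theta = -6.0603985727 + (1.7312014863) + (0.0000000000) = -4.329197

Answer: Theta = -4.329197


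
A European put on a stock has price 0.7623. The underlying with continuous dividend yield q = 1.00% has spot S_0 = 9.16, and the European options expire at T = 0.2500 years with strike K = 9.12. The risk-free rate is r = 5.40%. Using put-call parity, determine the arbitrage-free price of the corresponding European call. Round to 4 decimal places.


Put-call parity: C - P = S_0 * exp(-qT) - K * exp(-rT).
S_0 * exp(-qT) = 9.1600 * 0.99750312 = 9.13712860
K * exp(-rT) = 9.1200 * 0.98659072 = 8.99770733
C = P + S*exp(-qT) - K*exp(-rT)
C = 0.7623 + 9.13712860 - 8.99770733 = 0.9017

Answer: Call price = 0.9017


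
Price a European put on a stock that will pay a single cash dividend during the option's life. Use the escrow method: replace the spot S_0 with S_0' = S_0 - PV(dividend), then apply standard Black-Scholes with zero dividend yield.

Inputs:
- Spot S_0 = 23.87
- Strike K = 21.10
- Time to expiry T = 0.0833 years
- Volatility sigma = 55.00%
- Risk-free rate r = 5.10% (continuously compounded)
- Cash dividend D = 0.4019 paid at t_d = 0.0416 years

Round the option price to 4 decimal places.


PV(D) = D * exp(-r * t_d) = 0.4019 * 0.99788065 = 0.40104823
S_0' = S_0 - PV(D) = 23.8700 - 0.40104823 = 23.46895177
d1 = (ln(S_0'/K) + (r + sigma^2/2)*T) / (sigma*sqrt(T)) = 0.77644618
d2 = d1 - sigma*sqrt(T) = 0.61770662
exp(-rT) = 0.99576071
N(-d1) = 0.21874279; N(-d2) = 0.26838437
P = K * exp(-rT) * N(-d2) - S_0' * N(-d1) = 21.1000 * 0.99576071 * 0.26838437 - 23.46895177 * 0.21874279 = 0.5052

Answer: Price = 0.5052


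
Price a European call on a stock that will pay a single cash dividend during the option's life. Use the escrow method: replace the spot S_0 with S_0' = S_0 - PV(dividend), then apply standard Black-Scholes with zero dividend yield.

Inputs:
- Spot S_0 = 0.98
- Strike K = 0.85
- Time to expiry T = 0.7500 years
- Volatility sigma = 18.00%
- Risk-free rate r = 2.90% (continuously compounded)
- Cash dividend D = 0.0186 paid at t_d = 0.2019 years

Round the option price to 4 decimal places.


PV(D) = D * exp(-r * t_d) = 0.0186 * 0.99416201 = 0.01849141
S_0' = S_0 - PV(D) = 0.9800 - 0.01849141 = 0.96150859
d1 = (ln(S_0'/K) + (r + sigma^2/2)*T) / (sigma*sqrt(T)) = 1.00822771
d2 = d1 - sigma*sqrt(T) = 0.85234314
exp(-rT) = 0.97848483
N(d1) = 0.84332742; N(d2) = 0.80298817
C = S_0' * N(d1) - K * exp(-rT) * N(d2) = 0.96150859 * 0.84332742 - 0.8500 * 0.97848483 * 0.80298817 = 0.1430

Answer: Price = 0.1430


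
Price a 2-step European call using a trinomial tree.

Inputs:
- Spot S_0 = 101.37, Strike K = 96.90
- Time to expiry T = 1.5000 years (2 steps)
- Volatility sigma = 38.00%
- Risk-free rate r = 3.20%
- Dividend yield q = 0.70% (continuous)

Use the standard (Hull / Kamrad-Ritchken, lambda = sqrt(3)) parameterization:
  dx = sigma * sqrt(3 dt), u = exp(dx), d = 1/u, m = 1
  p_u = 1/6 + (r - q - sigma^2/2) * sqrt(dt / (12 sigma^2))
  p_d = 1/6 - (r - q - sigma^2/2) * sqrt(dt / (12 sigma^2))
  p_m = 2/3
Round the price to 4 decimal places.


Answer: Price = V(0,0) = 20.1720

Derivation:
dt = T/N = 0.750000; dx = sigma*sqrt(3*dt) = 0.570000
u = exp(dx) = 1.768267; d = 1/u = 0.565525
p_u = 0.135614, p_m = 0.666667, p_d = 0.197719
Discount per step: exp(-r*dt) = 0.976286
Stock lattice S(k, j) with j the centered position index:
  k=0: S(0,+0) = 101.3700
  k=1: S(1,-1) = 57.3273; S(1,+0) = 101.3700; S(1,+1) = 179.2492
  k=2: S(2,-2) = 32.4201; S(2,-1) = 57.3273; S(2,+0) = 101.3700; S(2,+1) = 179.2492; S(2,+2) = 316.9605
Terminal payoffs V(N, j) = max(S_T - K, 0):
  V(2,-2) = 0.000000; V(2,-1) = 0.000000; V(2,+0) = 4.470000; V(2,+1) = 82.349231; V(2,+2) = 220.060509
Backward induction: V(k, j) = exp(-r*dt) * [p_u * V(k+1, j+1) + p_m * V(k+1, j) + p_d * V(k+1, j-1)]
  V(1,-1) = exp(-r*dt) * [p_u*4.470000 + p_m*0.000000 + p_d*0.000000] = 0.591819
  V(1,+0) = exp(-r*dt) * [p_u*82.349231 + p_m*4.470000 + p_d*0.000000] = 13.812209
  V(1,+1) = exp(-r*dt) * [p_u*220.060509 + p_m*82.349231 + p_d*4.470000] = 83.596012
  V(0,+0) = exp(-r*dt) * [p_u*83.596012 + p_m*13.812209 + p_d*0.591819] = 20.171962


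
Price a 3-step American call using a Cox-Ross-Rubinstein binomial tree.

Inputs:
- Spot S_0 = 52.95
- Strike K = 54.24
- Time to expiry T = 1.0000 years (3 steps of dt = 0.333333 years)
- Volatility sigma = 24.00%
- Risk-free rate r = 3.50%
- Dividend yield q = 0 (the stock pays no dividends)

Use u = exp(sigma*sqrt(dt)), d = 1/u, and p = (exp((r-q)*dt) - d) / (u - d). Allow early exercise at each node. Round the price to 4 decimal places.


dt = T/N = 0.333333
u = exp(sigma*sqrt(dt)) = 1.148623; d = 1/u = 0.870607
p = (exp((r-q)*dt) - d) / (u - d) = 0.507624
Discount per step: exp(-r*dt) = 0.988401
Stock lattice S(k, i) with i counting down-moves:
  k=0: S(0,0) = 52.9500
  k=1: S(1,0) = 60.8196; S(1,1) = 46.0987
  k=2: S(2,0) = 69.8588; S(2,1) = 52.9500; S(2,2) = 40.1338
  k=3: S(3,0) = 80.2415; S(3,1) = 60.8196; S(3,2) = 46.0987; S(3,3) = 34.9408
Terminal payoffs V(N, i) = max(S_T - K, 0):
  V(3,0) = 26.001454; V(3,1) = 6.579602; V(3,2) = 0.000000; V(3,3) = 0.000000
Backward induction: V(k, i) = exp(-r*dt) * [p * V(k+1, i) + (1-p) * V(k+1, i+1)]; then take max(V_cont, immediate exercise) for American.
  V(2,0) = exp(-r*dt) * [p*26.001454 + (1-p)*6.579602] = 16.247933; exercise = 15.618810; V(2,0) = max -> 16.247933
  V(2,1) = exp(-r*dt) * [p*6.579602 + (1-p)*0.000000] = 3.301225; exercise = 0.000000; V(2,1) = max -> 3.301225
  V(2,2) = exp(-r*dt) * [p*0.000000 + (1-p)*0.000000] = 0.000000; exercise = 0.000000; V(2,2) = max -> 0.000000
  V(1,0) = exp(-r*dt) * [p*16.247933 + (1-p)*3.301225] = 9.758767; exercise = 6.579602; V(1,0) = max -> 9.758767
  V(1,1) = exp(-r*dt) * [p*3.301225 + (1-p)*0.000000] = 1.656344; exercise = 0.000000; V(1,1) = max -> 1.656344
  V(0,0) = exp(-r*dt) * [p*9.758767 + (1-p)*1.656344] = 5.702411; exercise = 0.000000; V(0,0) = max -> 5.702411

Answer: Price = V(0,0) = 5.7024


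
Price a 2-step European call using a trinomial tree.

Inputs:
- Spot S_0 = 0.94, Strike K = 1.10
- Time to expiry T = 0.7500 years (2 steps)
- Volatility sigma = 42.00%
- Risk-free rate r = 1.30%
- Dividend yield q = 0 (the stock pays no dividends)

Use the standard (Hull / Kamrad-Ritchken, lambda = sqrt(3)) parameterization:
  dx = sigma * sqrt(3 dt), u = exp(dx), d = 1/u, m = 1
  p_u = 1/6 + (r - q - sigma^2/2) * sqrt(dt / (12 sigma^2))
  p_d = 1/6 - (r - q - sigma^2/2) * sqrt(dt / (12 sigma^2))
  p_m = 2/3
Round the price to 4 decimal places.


dt = T/N = 0.375000; dx = sigma*sqrt(3*dt) = 0.445477
u = exp(dx) = 1.561235; d = 1/u = 0.640519
p_u = 0.135015, p_m = 0.666667, p_d = 0.198318
Discount per step: exp(-r*dt) = 0.995137
Stock lattice S(k, j) with j the centered position index:
  k=0: S(0,+0) = 0.9400
  k=1: S(1,-1) = 0.6021; S(1,+0) = 0.9400; S(1,+1) = 1.4676
  k=2: S(2,-2) = 0.3856; S(2,-1) = 0.6021; S(2,+0) = 0.9400; S(2,+1) = 1.4676; S(2,+2) = 2.2912
Terminal payoffs V(N, j) = max(S_T - K, 0):
  V(2,-2) = 0.000000; V(2,-1) = 0.000000; V(2,+0) = 0.000000; V(2,+1) = 0.367561; V(2,+2) = 1.191208
Backward induction: V(k, j) = exp(-r*dt) * [p_u * V(k+1, j+1) + p_m * V(k+1, j) + p_d * V(k+1, j-1)]
  V(1,-1) = exp(-r*dt) * [p_u*0.000000 + p_m*0.000000 + p_d*0.000000] = 0.000000
  V(1,+0) = exp(-r*dt) * [p_u*0.367561 + p_m*0.000000 + p_d*0.000000] = 0.049385
  V(1,+1) = exp(-r*dt) * [p_u*1.191208 + p_m*0.367561 + p_d*0.000000] = 0.403898
  V(0,+0) = exp(-r*dt) * [p_u*0.403898 + p_m*0.049385 + p_d*0.000000] = 0.087030

Answer: Price = V(0,0) = 0.0870


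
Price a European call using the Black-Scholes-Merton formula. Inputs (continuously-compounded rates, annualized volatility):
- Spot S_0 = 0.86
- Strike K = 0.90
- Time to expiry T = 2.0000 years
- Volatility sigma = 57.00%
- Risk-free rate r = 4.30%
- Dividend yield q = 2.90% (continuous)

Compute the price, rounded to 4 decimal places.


Answer: Price = 0.2492

Derivation:
d1 = (ln(S/K) + (r - q + 0.5*sigma^2) * T) / (sigma * sqrt(T)) = 0.38138812
d2 = d1 - sigma * sqrt(T) = -0.42471361
exp(-rT) = 0.91759423; exp(-qT) = 0.94364995
C = S_0 * exp(-qT) * N(d1) - K * exp(-rT) * N(d2)
N(d1) = 0.64854236; N(d2) = 0.33552273
C = 0.8600 * 0.94364995 * 0.64854236 - 0.9000 * 0.91759423 * 0.33552273 = 0.2492


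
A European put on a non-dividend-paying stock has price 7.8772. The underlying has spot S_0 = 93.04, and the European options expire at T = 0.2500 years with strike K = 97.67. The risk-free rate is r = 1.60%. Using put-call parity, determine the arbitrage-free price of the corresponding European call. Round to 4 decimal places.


Answer: Call price = 3.6371

Derivation:
Put-call parity: C - P = S_0 * exp(-qT) - K * exp(-rT).
S_0 * exp(-qT) = 93.0400 * 1.00000000 = 93.04000000
K * exp(-rT) = 97.6700 * 0.99600799 = 97.28010032
C = P + S*exp(-qT) - K*exp(-rT)
C = 7.8772 + 93.04000000 - 97.28010032 = 3.6371


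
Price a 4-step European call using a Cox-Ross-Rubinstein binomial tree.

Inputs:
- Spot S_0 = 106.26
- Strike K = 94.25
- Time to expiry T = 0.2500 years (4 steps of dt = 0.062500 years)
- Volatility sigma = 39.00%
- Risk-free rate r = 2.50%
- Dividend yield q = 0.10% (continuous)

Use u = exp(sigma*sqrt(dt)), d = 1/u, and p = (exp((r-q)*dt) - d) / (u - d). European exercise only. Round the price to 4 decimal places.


dt = T/N = 0.062500
u = exp(sigma*sqrt(dt)) = 1.102411; d = 1/u = 0.907102
p = (exp((r-q)*dt) - d) / (u - d) = 0.483330
Discount per step: exp(-r*dt) = 0.998439
Stock lattice S(k, i) with i counting down-moves:
  k=0: S(0,0) = 106.2600
  k=1: S(1,0) = 117.1422; S(1,1) = 96.3887
  k=2: S(2,0) = 129.1389; S(2,1) = 106.2600; S(2,2) = 87.4344
  k=3: S(3,0) = 142.3643; S(3,1) = 117.1422; S(3,2) = 96.3887; S(3,3) = 79.3120
  k=4: S(4,0) = 156.9440; S(4,1) = 129.1389; S(4,2) = 106.2600; S(4,3) = 87.4344; S(4,4) = 71.9441
Terminal payoffs V(N, i) = max(S_T - K, 0):
  V(4,0) = 62.693979; V(4,1) = 34.888945; V(4,2) = 12.010000; V(4,3) = 0.000000; V(4,4) = 0.000000
Backward induction: V(k, i) = exp(-r*dt) * [p * V(k+1, i) + (1-p) * V(k+1, i+1)].
  V(3,0) = exp(-r*dt) * [p*62.693979 + (1-p)*34.888945] = 48.252504
  V(3,1) = exp(-r*dt) * [p*34.888945 + (1-p)*12.010000] = 23.032069
  V(3,2) = exp(-r*dt) * [p*12.010000 + (1-p)*0.000000] = 5.795733
  V(3,3) = exp(-r*dt) * [p*0.000000 + (1-p)*0.000000] = 0.000000
  V(2,0) = exp(-r*dt) * [p*48.252504 + (1-p)*23.032069] = 35.166876
  V(2,1) = exp(-r*dt) * [p*23.032069 + (1-p)*5.795733] = 14.104519
  V(2,2) = exp(-r*dt) * [p*5.795733 + (1-p)*0.000000] = 2.796879
  V(1,0) = exp(-r*dt) * [p*35.166876 + (1-p)*14.104519] = 24.246677
  V(1,1) = exp(-r*dt) * [p*14.104519 + (1-p)*2.796879] = 8.249303
  V(0,0) = exp(-r*dt) * [p*24.246677 + (1-p)*8.249303] = 15.956365

Answer: Price = V(0,0) = 15.9564


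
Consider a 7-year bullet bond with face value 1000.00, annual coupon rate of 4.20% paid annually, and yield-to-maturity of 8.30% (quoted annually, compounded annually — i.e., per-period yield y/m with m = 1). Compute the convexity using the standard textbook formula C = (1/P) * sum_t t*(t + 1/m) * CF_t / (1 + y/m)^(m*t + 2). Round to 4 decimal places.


Coupon per period c = face * coupon_rate / m = 42.000000
Periods per year m = 1; per-period yield y/m = 0.083000
Number of cashflows N = 7
Cashflows (t years, CF_t, discount factor 1/(1+y/m)^(m*t), PV):
  t = 1.0000: CF_t = 42.000000, DF = 0.923361, PV = 38.781163
  t = 2.0000: CF_t = 42.000000, DF = 0.852596, PV = 35.809015
  t = 3.0000: CF_t = 42.000000, DF = 0.787254, PV = 33.064649
  t = 4.0000: CF_t = 42.000000, DF = 0.726919, PV = 30.530609
  t = 5.0000: CF_t = 42.000000, DF = 0.671209, PV = 28.190774
  t = 6.0000: CF_t = 42.000000, DF = 0.619768, PV = 26.030263
  t = 7.0000: CF_t = 1042.000000, DF = 0.572270, PV = 596.305098
Price P = sum_t PV_t = 788.711572
Convexity numerator sum_t t*(t + 1/m) * CF_t / (1+y/m)^(m*t + 2):
  t = 1.0000: term = 66.129299
  t = 2.0000: term = 183.183653
  t = 3.0000: term = 338.289294
  t = 4.0000: term = 520.605253
  t = 5.0000: term = 721.059908
  t = 6.0000: term = 932.118071
  t = 7.0000: term = 28470.797758
Convexity = (1/P) * sum = 31232.183235 / 788.711572 = 39.598992

Answer: Convexity = 39.5990


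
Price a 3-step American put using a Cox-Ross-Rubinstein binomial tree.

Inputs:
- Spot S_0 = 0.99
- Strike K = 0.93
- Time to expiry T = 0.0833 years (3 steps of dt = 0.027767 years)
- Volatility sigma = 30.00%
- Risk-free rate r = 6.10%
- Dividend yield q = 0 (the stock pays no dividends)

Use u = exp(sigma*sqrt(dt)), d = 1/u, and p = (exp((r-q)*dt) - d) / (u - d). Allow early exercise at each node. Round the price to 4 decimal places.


Answer: Price = V(0,0) = 0.0094

Derivation:
dt = T/N = 0.027767
u = exp(sigma*sqrt(dt)) = 1.051261; d = 1/u = 0.951239
p = (exp((r-q)*dt) - d) / (u - d) = 0.504453
Discount per step: exp(-r*dt) = 0.998308
Stock lattice S(k, i) with i counting down-moves:
  k=0: S(0,0) = 0.9900
  k=1: S(1,0) = 1.0407; S(1,1) = 0.9417
  k=2: S(2,0) = 1.0941; S(2,1) = 0.9900; S(2,2) = 0.8958
  k=3: S(3,0) = 1.1502; S(3,1) = 1.0407; S(3,2) = 0.9417; S(3,3) = 0.8521
Terminal payoffs V(N, i) = max(K - S_T, 0):
  V(3,0) = 0.000000; V(3,1) = 0.000000; V(3,2) = 0.000000; V(3,3) = 0.077874
Backward induction: V(k, i) = exp(-r*dt) * [p * V(k+1, i) + (1-p) * V(k+1, i+1)]; then take max(V_cont, immediate exercise) for American.
  V(2,0) = exp(-r*dt) * [p*0.000000 + (1-p)*0.000000] = 0.000000; exercise = 0.000000; V(2,0) = max -> 0.000000
  V(2,1) = exp(-r*dt) * [p*0.000000 + (1-p)*0.000000] = 0.000000; exercise = 0.000000; V(2,1) = max -> 0.000000
  V(2,2) = exp(-r*dt) * [p*0.000000 + (1-p)*0.077874] = 0.038525; exercise = 0.034193; V(2,2) = max -> 0.038525
  V(1,0) = exp(-r*dt) * [p*0.000000 + (1-p)*0.000000] = 0.000000; exercise = 0.000000; V(1,0) = max -> 0.000000
  V(1,1) = exp(-r*dt) * [p*0.000000 + (1-p)*0.038525] = 0.019058; exercise = 0.000000; V(1,1) = max -> 0.019058
  V(0,0) = exp(-r*dt) * [p*0.000000 + (1-p)*0.019058] = 0.009428; exercise = 0.000000; V(0,0) = max -> 0.009428


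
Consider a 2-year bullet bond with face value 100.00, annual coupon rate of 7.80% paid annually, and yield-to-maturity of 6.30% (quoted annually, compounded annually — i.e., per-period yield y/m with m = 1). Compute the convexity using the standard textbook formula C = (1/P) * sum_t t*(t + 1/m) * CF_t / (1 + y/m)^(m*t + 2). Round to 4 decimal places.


Coupon per period c = face * coupon_rate / m = 7.800000
Periods per year m = 1; per-period yield y/m = 0.063000
Number of cashflows N = 2
Cashflows (t years, CF_t, discount factor 1/(1+y/m)^(m*t), PV):
  t = 1.0000: CF_t = 7.800000, DF = 0.940734, PV = 7.337723
  t = 2.0000: CF_t = 107.800000, DF = 0.884980, PV = 95.400847
Price P = sum_t PV_t = 102.738571
Convexity numerator sum_t t*(t + 1/m) * CF_t / (1+y/m)^(m*t + 2):
  t = 1.0000: term = 12.987477
  t = 2.0000: term = 506.567068
Convexity = (1/P) * sum = 519.554546 / 102.738571 = 5.057054

Answer: Convexity = 5.0571


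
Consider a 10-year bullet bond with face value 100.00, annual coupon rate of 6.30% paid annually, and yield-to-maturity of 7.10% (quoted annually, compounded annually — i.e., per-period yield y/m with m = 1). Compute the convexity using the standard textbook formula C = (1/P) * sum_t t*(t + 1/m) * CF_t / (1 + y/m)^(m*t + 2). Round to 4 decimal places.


Answer: Convexity = 66.3640

Derivation:
Coupon per period c = face * coupon_rate / m = 6.300000
Periods per year m = 1; per-period yield y/m = 0.071000
Number of cashflows N = 10
Cashflows (t years, CF_t, discount factor 1/(1+y/m)^(m*t), PV):
  t = 1.0000: CF_t = 6.300000, DF = 0.933707, PV = 5.882353
  t = 2.0000: CF_t = 6.300000, DF = 0.871808, PV = 5.492393
  t = 3.0000: CF_t = 6.300000, DF = 0.814013, PV = 5.128285
  t = 4.0000: CF_t = 6.300000, DF = 0.760050, PV = 4.788314
  t = 5.0000: CF_t = 6.300000, DF = 0.709664, PV = 4.470882
  t = 6.0000: CF_t = 6.300000, DF = 0.662618, PV = 4.174493
  t = 7.0000: CF_t = 6.300000, DF = 0.618691, PV = 3.897752
  t = 8.0000: CF_t = 6.300000, DF = 0.577676, PV = 3.639358
  t = 9.0000: CF_t = 6.300000, DF = 0.539380, PV = 3.398093
  t = 10.0000: CF_t = 106.300000, DF = 0.503623, PV = 53.535092
Price P = sum_t PV_t = 94.407016
Convexity numerator sum_t t*(t + 1/m) * CF_t / (1+y/m)^(m*t + 2):
  t = 1.0000: term = 10.256570
  t = 2.0000: term = 28.729887
  t = 3.0000: term = 53.650582
  t = 4.0000: term = 83.489858
  t = 5.0000: term = 116.932574
  t = 6.0000: term = 152.853037
  t = 7.0000: term = 190.293231
  t = 8.0000: term = 228.443254
  t = 9.0000: term = 266.623779
  t = 10.0000: term = 5133.957861
Convexity = (1/P) * sum = 6265.230632 / 94.407016 = 66.364036


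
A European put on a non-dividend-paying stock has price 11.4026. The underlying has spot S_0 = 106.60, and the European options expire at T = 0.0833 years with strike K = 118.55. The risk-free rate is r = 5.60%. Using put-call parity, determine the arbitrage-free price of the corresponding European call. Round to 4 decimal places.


Put-call parity: C - P = S_0 * exp(-qT) - K * exp(-rT).
S_0 * exp(-qT) = 106.6000 * 1.00000000 = 106.60000000
K * exp(-rT) = 118.5500 * 0.99534606 = 117.99827580
C = P + S*exp(-qT) - K*exp(-rT)
C = 11.4026 + 106.60000000 - 117.99827580 = 0.0043

Answer: Call price = 0.0043


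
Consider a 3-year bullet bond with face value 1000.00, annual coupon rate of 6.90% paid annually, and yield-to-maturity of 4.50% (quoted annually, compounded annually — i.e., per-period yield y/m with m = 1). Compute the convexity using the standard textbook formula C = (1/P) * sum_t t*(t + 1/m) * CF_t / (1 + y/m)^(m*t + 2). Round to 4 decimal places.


Answer: Convexity = 10.0959

Derivation:
Coupon per period c = face * coupon_rate / m = 69.000000
Periods per year m = 1; per-period yield y/m = 0.045000
Number of cashflows N = 3
Cashflows (t years, CF_t, discount factor 1/(1+y/m)^(m*t), PV):
  t = 1.0000: CF_t = 69.000000, DF = 0.956938, PV = 66.028708
  t = 2.0000: CF_t = 69.000000, DF = 0.915730, PV = 63.185367
  t = 3.0000: CF_t = 1069.000000, DF = 0.876297, PV = 936.761070
Price P = sum_t PV_t = 1065.975145
Convexity numerator sum_t t*(t + 1/m) * CF_t / (1+y/m)^(m*t + 2):
  t = 1.0000: term = 120.928931
  t = 2.0000: term = 347.164396
  t = 3.0000: term = 10293.842025
Convexity = (1/P) * sum = 10761.935352 / 1065.975145 = 10.095860


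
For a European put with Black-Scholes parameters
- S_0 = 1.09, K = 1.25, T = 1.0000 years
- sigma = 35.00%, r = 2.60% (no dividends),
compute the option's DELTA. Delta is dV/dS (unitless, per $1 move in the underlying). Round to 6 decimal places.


d1 = -0.1420453002; d2 = -0.4920453002
phi(d1) = 0.3949378110; exp(-qT) = 1.0000000000; exp(-rT) = 0.9743350896
N(-d1) = 0.5564778880
Delta = -exp(-qT) * N(-d1) = -1.0000000000 * 0.5564778880 = -0.556478

Answer: Delta = -0.556478


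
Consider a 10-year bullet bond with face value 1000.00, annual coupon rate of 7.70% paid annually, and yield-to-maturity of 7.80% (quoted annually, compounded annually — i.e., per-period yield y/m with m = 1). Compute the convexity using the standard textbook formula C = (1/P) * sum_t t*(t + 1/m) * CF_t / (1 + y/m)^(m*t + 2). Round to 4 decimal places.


Answer: Convexity = 61.5838

Derivation:
Coupon per period c = face * coupon_rate / m = 77.000000
Periods per year m = 1; per-period yield y/m = 0.078000
Number of cashflows N = 10
Cashflows (t years, CF_t, discount factor 1/(1+y/m)^(m*t), PV):
  t = 1.0000: CF_t = 77.000000, DF = 0.927644, PV = 71.428571
  t = 2.0000: CF_t = 77.000000, DF = 0.860523, PV = 66.260270
  t = 3.0000: CF_t = 77.000000, DF = 0.798259, PV = 61.465928
  t = 4.0000: CF_t = 77.000000, DF = 0.740500, PV = 57.018486
  t = 5.0000: CF_t = 77.000000, DF = 0.686920, PV = 52.892844
  t = 6.0000: CF_t = 77.000000, DF = 0.637217, PV = 49.065718
  t = 7.0000: CF_t = 77.000000, DF = 0.591111, PV = 45.515509
  t = 8.0000: CF_t = 77.000000, DF = 0.548340, PV = 42.222179
  t = 9.0000: CF_t = 77.000000, DF = 0.508664, PV = 39.167142
  t = 10.0000: CF_t = 1077.000000, DF = 0.471859, PV = 508.192317
Price P = sum_t PV_t = 993.228964
Convexity numerator sum_t t*(t + 1/m) * CF_t / (1+y/m)^(m*t + 2):
  t = 1.0000: term = 122.931856
  t = 2.0000: term = 342.110916
  t = 3.0000: term = 634.714130
  t = 4.0000: term = 981.314364
  t = 5.0000: term = 1365.465256
  t = 6.0000: term = 1773.331501
  t = 7.0000: term = 2193.359927
  t = 8.0000: term = 2615.987191
  t = 9.0000: term = 3033.380323
  t = 10.0000: term = 48104.228994
Convexity = (1/P) * sum = 61166.824457 / 993.228964 = 61.583811


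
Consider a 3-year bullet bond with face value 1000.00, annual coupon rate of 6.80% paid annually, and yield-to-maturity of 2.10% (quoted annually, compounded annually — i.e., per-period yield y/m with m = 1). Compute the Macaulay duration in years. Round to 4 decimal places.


Answer: Macaulay duration = 2.8252 years

Derivation:
Coupon per period c = face * coupon_rate / m = 68.000000
Periods per year m = 1; per-period yield y/m = 0.021000
Number of cashflows N = 3
Cashflows (t years, CF_t, discount factor 1/(1+y/m)^(m*t), PV):
  t = 1.0000: CF_t = 68.000000, DF = 0.979432, PV = 66.601371
  t = 2.0000: CF_t = 68.000000, DF = 0.959287, PV = 65.231510
  t = 3.0000: CF_t = 1068.000000, DF = 0.939556, PV = 1003.446047
Price P = sum_t PV_t = 1135.278928
Macaulay numerator sum_t t * PV_t:
  t * PV_t at t = 1.0000: 66.601371
  t * PV_t at t = 2.0000: 130.463019
  t * PV_t at t = 3.0000: 3010.338141
Macaulay duration D = (sum_t t * PV_t) / P = 3207.402531 / 1135.278928 = 2.825211


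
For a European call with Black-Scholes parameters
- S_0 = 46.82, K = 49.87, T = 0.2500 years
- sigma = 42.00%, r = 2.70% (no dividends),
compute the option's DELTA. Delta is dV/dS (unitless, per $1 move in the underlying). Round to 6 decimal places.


d1 = -0.1633769405; d2 = -0.3733769405
phi(d1) = 0.3936533633; exp(-qT) = 1.0000000000; exp(-rT) = 0.9932727301
N(d1) = 0.4351108289
Delta = exp(-qT) * N(d1) = 1.0000000000 * 0.4351108289 = 0.435111

Answer: Delta = 0.435111


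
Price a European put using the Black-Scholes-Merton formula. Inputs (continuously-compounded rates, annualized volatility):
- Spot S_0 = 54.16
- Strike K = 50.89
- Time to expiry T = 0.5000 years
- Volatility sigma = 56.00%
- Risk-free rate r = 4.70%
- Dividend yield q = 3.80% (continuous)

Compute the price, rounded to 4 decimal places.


d1 = (ln(S/K) + (r - q + 0.5*sigma^2) * T) / (sigma * sqrt(T)) = 0.36662524
d2 = d1 - sigma * sqrt(T) = -0.02935456
exp(-rT) = 0.97677397; exp(-qT) = 0.98117936
P = K * exp(-rT) * N(-d2) - S_0 * exp(-qT) * N(-d1)
N(-d1) = 0.35694929; N(-d2) = 0.51170909
P = 50.8900 * 0.97677397 * 0.51170909 - 54.1600 * 0.98117936 * 0.35694929 = 6.4675

Answer: Price = 6.4675


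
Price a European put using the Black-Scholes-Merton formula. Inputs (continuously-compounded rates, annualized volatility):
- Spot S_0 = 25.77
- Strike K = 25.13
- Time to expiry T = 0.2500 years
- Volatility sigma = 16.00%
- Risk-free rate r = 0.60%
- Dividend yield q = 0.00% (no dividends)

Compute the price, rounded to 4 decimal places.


Answer: Price = 0.5172

Derivation:
d1 = (ln(S/K) + (r - q + 0.5*sigma^2) * T) / (sigma * sqrt(T)) = 0.37310841
d2 = d1 - sigma * sqrt(T) = 0.29310841
exp(-rT) = 0.99850112; exp(-qT) = 1.00000000
P = K * exp(-rT) * N(-d2) - S_0 * exp(-qT) * N(-d1)
N(-d1) = 0.35453388; N(-d2) = 0.38471964
P = 25.1300 * 0.99850112 * 0.38471964 - 25.7700 * 1.00000000 * 0.35453388 = 0.5172


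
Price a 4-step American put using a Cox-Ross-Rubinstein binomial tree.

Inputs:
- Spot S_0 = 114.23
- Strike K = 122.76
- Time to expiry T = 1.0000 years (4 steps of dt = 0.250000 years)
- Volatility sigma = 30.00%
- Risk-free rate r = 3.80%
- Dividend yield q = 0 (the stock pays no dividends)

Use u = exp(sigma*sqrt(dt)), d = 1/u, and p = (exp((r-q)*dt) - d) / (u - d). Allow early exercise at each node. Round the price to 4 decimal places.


dt = T/N = 0.250000
u = exp(sigma*sqrt(dt)) = 1.161834; d = 1/u = 0.860708
p = (exp((r-q)*dt) - d) / (u - d) = 0.494269
Discount per step: exp(-r*dt) = 0.990545
Stock lattice S(k, i) with i counting down-moves:
  k=0: S(0,0) = 114.2300
  k=1: S(1,0) = 132.7163; S(1,1) = 98.3187
  k=2: S(2,0) = 154.1944; S(2,1) = 114.2300; S(2,2) = 84.6237
  k=3: S(3,0) = 179.1483; S(3,1) = 132.7163; S(3,2) = 98.3187; S(3,3) = 72.8363
  k=4: S(4,0) = 208.1406; S(4,1) = 154.1944; S(4,2) = 114.2300; S(4,3) = 84.6237; S(4,4) = 62.6908
Terminal payoffs V(N, i) = max(K - S_T, 0):
  V(4,0) = 0.000000; V(4,1) = 0.000000; V(4,2) = 8.530000; V(4,3) = 38.136335; V(4,4) = 60.069247
Backward induction: V(k, i) = exp(-r*dt) * [p * V(k+1, i) + (1-p) * V(k+1, i+1)]; then take max(V_cont, immediate exercise) for American.
  V(3,0) = exp(-r*dt) * [p*0.000000 + (1-p)*0.000000] = 0.000000; exercise = 0.000000; V(3,0) = max -> 0.000000
  V(3,1) = exp(-r*dt) * [p*0.000000 + (1-p)*8.530000] = 4.273100; exercise = 0.000000; V(3,1) = max -> 4.273100
  V(3,2) = exp(-r*dt) * [p*8.530000 + (1-p)*38.136335] = 23.280630; exercise = 24.441328; V(3,2) = max -> 24.441328
  V(3,3) = exp(-r*dt) * [p*38.136335 + (1-p)*60.069247] = 48.763038; exercise = 49.923736; V(3,3) = max -> 49.923736
  V(2,0) = exp(-r*dt) * [p*0.000000 + (1-p)*4.273100] = 2.140608; exercise = 0.000000; V(2,0) = max -> 2.140608
  V(2,1) = exp(-r*dt) * [p*4.273100 + (1-p)*24.441328] = 14.335963; exercise = 8.530000; V(2,1) = max -> 14.335963
  V(2,2) = exp(-r*dt) * [p*24.441328 + (1-p)*49.923736] = 36.975637; exercise = 38.136335; V(2,2) = max -> 38.136335
  V(1,0) = exp(-r*dt) * [p*2.140608 + (1-p)*14.335963] = 8.229627; exercise = 0.000000; V(1,0) = max -> 8.229627
  V(1,1) = exp(-r*dt) * [p*14.335963 + (1-p)*38.136335] = 26.123203; exercise = 24.441328; V(1,1) = max -> 26.123203
  V(0,0) = exp(-r*dt) * [p*8.229627 + (1-p)*26.123203] = 17.115595; exercise = 8.530000; V(0,0) = max -> 17.115595

Answer: Price = V(0,0) = 17.1156


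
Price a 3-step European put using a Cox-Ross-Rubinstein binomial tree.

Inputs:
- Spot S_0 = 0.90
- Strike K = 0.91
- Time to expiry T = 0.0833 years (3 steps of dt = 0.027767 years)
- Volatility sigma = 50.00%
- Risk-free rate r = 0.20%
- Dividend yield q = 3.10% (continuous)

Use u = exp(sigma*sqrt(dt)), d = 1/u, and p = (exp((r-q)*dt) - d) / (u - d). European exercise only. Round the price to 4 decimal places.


dt = T/N = 0.027767
u = exp(sigma*sqrt(dt)) = 1.086886; d = 1/u = 0.920060
p = (exp((r-q)*dt) - d) / (u - d) = 0.474358
Discount per step: exp(-r*dt) = 0.999944
Stock lattice S(k, i) with i counting down-moves:
  k=0: S(0,0) = 0.9000
  k=1: S(1,0) = 0.9782; S(1,1) = 0.8281
  k=2: S(2,0) = 1.0632; S(2,1) = 0.9000; S(2,2) = 0.7619
  k=3: S(3,0) = 1.1556; S(3,1) = 0.9782; S(3,2) = 0.8281; S(3,3) = 0.7010
Terminal payoffs V(N, i) = max(K - S_T, 0):
  V(3,0) = 0.000000; V(3,1) = 0.000000; V(3,2) = 0.081946; V(3,3) = 0.209044
Backward induction: V(k, i) = exp(-r*dt) * [p * V(k+1, i) + (1-p) * V(k+1, i+1)].
  V(2,0) = exp(-r*dt) * [p*0.000000 + (1-p)*0.000000] = 0.000000
  V(2,1) = exp(-r*dt) * [p*0.000000 + (1-p)*0.081946] = 0.043072
  V(2,2) = exp(-r*dt) * [p*0.081946 + (1-p)*0.209044] = 0.148746
  V(1,0) = exp(-r*dt) * [p*0.000000 + (1-p)*0.043072] = 0.022639
  V(1,1) = exp(-r*dt) * [p*0.043072 + (1-p)*0.148746] = 0.098613
  V(0,0) = exp(-r*dt) * [p*0.022639 + (1-p)*0.098613] = 0.062571

Answer: Price = V(0,0) = 0.0626
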